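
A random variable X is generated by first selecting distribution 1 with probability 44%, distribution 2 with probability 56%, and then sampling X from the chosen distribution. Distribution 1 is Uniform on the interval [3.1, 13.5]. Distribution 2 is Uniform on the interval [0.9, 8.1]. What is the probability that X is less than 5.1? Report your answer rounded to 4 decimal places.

0.4113

Conditional on each component, P(X < 5.1): 1: 0.192308; 2: 0.583333.
By total probability, P(X < 5.1) = 0.44·0.192308 + 0.56·0.583333 = 0.411282.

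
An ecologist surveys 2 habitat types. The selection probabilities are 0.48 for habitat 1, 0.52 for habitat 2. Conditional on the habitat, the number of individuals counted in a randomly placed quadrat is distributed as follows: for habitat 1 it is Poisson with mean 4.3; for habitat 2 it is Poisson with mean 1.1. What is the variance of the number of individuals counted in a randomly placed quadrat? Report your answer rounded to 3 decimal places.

Per component, 1: μ=4.3, E[X²]=22.79; 2: μ=1.1, E[X²]=2.31.
E[X] = 0.48·4.3 + 0.52·1.1 = 2.636.
E[X²] = 0.48·22.79 + 0.52·2.31 = 12.1404.
Var(X) = E[X²] − (E[X])² = 12.1404 − 6.9485 = 5.1919.

5.192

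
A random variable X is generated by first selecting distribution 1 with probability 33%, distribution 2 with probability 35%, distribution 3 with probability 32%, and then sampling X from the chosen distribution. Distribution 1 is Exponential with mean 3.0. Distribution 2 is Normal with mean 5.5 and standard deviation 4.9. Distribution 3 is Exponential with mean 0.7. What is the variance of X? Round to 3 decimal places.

Per component, 1: μ=3, E[X²]=18; 2: μ=5.5, E[X²]=54.26; 3: μ=0.7, E[X²]=0.98.
E[X] = 0.33·3 + 0.35·5.5 + 0.32·0.7 = 3.139.
E[X²] = 0.33·18 + 0.35·54.26 + 0.32·0.98 = 25.2446.
Var(X) = E[X²] − (E[X])² = 25.2446 − 9.85332 = 15.3913.

15.391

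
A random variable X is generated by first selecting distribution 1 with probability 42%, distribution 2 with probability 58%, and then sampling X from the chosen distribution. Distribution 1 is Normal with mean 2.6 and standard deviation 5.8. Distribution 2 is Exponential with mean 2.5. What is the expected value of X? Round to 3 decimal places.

2.542

Component means — 1: 2.6; 2: 2.5.
E[X] = 0.42·2.6 + 0.58·2.5 = 2.542.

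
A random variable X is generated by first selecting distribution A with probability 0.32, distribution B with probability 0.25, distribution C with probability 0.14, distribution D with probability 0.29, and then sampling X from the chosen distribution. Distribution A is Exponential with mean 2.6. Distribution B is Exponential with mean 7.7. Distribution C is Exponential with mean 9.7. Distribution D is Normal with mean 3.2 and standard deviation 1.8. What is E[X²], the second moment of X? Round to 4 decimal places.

For each component E[X²] = Var + (mean)², giving A: 13.52; B: 118.58; C: 188.18; D: 13.48.
Overall E[X²] = 0.32·13.52 + 0.25·118.58 + 0.14·188.18 + 0.29·13.48 = 64.2258.

64.2258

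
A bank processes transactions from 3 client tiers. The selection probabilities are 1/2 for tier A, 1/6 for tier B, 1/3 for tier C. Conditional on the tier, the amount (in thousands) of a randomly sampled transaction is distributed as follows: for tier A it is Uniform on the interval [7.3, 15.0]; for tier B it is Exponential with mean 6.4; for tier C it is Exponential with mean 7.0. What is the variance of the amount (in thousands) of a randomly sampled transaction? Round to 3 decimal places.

30.401

Per component, A: μ=11.15, E[X²]=129.263; B: μ=6.4, E[X²]=81.92; C: μ=7, E[X²]=98.
E[X] = 0.5·11.15 + 0.166667·6.4 + 0.333333·7 = 8.975.
E[X²] = 0.5·129.263 + 0.166667·81.92 + 0.333333·98 = 110.952.
Var(X) = E[X²] − (E[X])² = 110.952 − 80.5506 = 30.401.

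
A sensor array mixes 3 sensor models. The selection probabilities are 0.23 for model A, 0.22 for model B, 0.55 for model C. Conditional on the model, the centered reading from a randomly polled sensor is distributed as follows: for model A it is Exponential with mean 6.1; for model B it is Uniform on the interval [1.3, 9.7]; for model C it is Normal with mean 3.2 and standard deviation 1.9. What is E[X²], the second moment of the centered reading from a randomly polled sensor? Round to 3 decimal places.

For each component E[X²] = Var + (mean)², giving A: 74.42; B: 36.13; C: 13.85.
Overall E[X²] = 0.23·74.42 + 0.22·36.13 + 0.55·13.85 = 32.6827.

32.683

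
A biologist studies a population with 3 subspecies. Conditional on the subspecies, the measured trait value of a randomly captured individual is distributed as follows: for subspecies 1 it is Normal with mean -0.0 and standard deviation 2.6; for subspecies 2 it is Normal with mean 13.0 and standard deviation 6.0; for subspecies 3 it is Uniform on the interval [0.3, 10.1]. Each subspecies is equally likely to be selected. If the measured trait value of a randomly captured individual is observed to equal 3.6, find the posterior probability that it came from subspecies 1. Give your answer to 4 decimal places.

0.3262

Likelihoods f(3.6 | ·): 1: 0.0588343; 2: 0.0194887; 3: 0.102041.
Posterior ∝ prior × likelihood. Numerator for 1: 0.333333·0.0588343 = 0.0196114.
Normalizing constant: 0.333333·0.0588343 + 0.333333·0.0194887 + 0.333333·0.102041 = 0.0601213.
P(1 | observation) = 0.0196114 / 0.0601213 = 0.326198.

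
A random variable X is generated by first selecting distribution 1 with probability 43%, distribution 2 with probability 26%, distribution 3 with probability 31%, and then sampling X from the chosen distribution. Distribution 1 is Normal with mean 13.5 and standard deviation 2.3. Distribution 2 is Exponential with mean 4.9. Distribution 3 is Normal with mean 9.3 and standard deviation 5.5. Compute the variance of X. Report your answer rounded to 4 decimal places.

Per component, 1: μ=13.5, E[X²]=187.54; 2: μ=4.9, E[X²]=48.02; 3: μ=9.3, E[X²]=116.74.
E[X] = 0.43·13.5 + 0.26·4.9 + 0.31·9.3 = 9.962.
E[X²] = 0.43·187.54 + 0.26·48.02 + 0.31·116.74 = 129.317.
Var(X) = E[X²] − (E[X])² = 129.317 − 99.2414 = 30.0754.

30.0754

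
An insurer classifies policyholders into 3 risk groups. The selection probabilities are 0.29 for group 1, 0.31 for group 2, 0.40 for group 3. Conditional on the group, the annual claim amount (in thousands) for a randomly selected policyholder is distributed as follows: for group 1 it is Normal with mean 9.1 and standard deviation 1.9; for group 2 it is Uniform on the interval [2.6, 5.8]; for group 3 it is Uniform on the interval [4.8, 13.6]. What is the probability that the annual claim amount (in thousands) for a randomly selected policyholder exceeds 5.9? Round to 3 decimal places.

Conditional on each group, P(X > 5.9): 1: 0.95393; 2: 0; 3: 0.875.
By total probability, P(X > 5.9) = 0.29·0.95393 + 0.31·0 + 0.4·0.875 = 0.62664.

0.627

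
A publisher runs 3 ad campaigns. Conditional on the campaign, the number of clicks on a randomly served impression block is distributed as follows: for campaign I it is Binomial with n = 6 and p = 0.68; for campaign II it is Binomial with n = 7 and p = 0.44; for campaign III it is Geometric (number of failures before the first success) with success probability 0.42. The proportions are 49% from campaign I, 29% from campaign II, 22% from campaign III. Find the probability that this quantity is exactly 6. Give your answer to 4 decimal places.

Conditional on each campaign, P(X = 6): I: 0.0988675; II: 0.0284448; III: 0.0159889.
By total probability, P(X = 6) = 0.49·0.0988675 + 0.29·0.0284448 + 0.22·0.0159889 = 0.0602116.

0.0602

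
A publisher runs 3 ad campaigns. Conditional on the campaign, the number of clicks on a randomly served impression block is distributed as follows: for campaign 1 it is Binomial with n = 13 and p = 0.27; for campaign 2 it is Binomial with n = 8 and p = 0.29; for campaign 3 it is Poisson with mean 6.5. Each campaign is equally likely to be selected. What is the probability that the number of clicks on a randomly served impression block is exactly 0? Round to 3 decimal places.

0.028

Conditional on each campaign, P(X = 0): 1: 0.0167185; 2: 0.0645754; 3: 0.00150344.
By total probability, P(X = 0) = 0.333333·0.0167185 + 0.333333·0.0645754 + 0.333333·0.00150344 = 0.0275991.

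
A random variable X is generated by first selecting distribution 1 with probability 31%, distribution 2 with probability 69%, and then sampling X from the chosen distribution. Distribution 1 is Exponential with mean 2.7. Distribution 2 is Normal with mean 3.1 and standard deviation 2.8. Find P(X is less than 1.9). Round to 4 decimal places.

0.3872

Conditional on each component, P(X < 1.9): 1: 0.50525; 2: 0.334118.
By total probability, P(X < 1.9) = 0.31·0.50525 + 0.69·0.334118 = 0.387169.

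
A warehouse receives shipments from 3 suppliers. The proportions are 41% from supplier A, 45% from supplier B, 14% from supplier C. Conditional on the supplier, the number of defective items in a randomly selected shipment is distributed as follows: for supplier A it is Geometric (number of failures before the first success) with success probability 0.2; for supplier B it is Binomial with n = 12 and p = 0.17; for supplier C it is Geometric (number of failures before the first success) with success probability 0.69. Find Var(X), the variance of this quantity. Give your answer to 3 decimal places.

Per component, A: μ=4, E[X²]=36; B: μ=2.04, E[X²]=5.8548; C: μ=0.449275, E[X²]=0.852972.
E[X] = 0.41·4 + 0.45·2.04 + 0.14·0.449275 = 2.6209.
E[X²] = 0.41·36 + 0.45·5.8548 + 0.14·0.852972 = 17.5141.
Var(X) = E[X²] − (E[X])² = 17.5141 − 6.86911 = 10.645.

10.645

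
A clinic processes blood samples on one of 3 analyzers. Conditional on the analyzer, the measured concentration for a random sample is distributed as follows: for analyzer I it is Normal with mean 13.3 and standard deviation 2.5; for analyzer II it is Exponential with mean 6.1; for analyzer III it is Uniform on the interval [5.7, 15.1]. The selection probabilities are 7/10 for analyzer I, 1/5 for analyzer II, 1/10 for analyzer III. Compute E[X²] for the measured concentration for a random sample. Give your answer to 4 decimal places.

For each component E[X²] = Var + (mean)², giving I: 183.14; II: 74.42; III: 115.523.
Overall E[X²] = 0.7·183.14 + 0.2·74.42 + 0.1·115.523 = 154.634.

154.6343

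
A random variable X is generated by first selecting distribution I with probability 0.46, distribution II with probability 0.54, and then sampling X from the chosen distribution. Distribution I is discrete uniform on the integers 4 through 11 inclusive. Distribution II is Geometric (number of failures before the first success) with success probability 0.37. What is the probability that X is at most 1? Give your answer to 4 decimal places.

0.3257

Conditional on each component, P(X ≤ 1): I: 0; II: 0.6031.
By total probability, P(X ≤ 1) = 0.46·0 + 0.54·0.6031 = 0.325674.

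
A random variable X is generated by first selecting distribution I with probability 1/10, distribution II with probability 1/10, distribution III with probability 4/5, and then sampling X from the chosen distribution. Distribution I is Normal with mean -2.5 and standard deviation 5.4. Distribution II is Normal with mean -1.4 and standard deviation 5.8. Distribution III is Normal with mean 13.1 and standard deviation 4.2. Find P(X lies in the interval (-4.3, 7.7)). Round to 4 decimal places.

Conditional on each component, P(-4.3 < X < 7.7): I: 0.601105; II: 0.633134; III: 0.0992542.
By total probability, P(-4.3 < X < 7.7) = 0.1·0.601105 + 0.1·0.633134 + 0.8·0.0992542 = 0.202827.

0.2028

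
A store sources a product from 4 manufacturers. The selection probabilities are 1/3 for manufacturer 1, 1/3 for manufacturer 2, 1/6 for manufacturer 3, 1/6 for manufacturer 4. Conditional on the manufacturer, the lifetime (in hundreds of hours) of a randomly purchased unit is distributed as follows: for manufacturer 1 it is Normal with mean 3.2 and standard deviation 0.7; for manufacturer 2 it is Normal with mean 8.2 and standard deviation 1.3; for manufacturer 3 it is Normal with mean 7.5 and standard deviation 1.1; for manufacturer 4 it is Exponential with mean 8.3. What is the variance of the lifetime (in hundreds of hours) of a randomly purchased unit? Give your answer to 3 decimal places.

Per component, 1: μ=3.2, E[X²]=10.73; 2: μ=8.2, E[X²]=68.93; 3: μ=7.5, E[X²]=57.46; 4: μ=8.3, E[X²]=137.78.
E[X] = 0.333333·3.2 + 0.333333·8.2 + 0.166667·7.5 + 0.166667·8.3 = 6.43333.
E[X²] = 0.333333·10.73 + 0.333333·68.93 + 0.166667·57.46 + 0.166667·137.78 = 59.0933.
Var(X) = E[X²] − (E[X])² = 59.0933 − 41.3878 = 17.7056.

17.706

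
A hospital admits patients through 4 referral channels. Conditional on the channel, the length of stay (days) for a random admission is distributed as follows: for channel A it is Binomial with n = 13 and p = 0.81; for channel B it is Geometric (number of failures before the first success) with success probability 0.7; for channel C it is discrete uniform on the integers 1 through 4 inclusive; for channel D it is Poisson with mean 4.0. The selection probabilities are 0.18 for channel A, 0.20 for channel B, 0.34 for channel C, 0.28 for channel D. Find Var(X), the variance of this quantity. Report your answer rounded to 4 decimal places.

Per component, A: μ=10.53, E[X²]=112.882; B: μ=0.428571, E[X²]=0.795918; C: μ=2.5, E[X²]=7.5; D: μ=4, E[X²]=20.
E[X] = 0.18·10.53 + 0.2·0.428571 + 0.34·2.5 + 0.28·4 = 3.95111.
E[X²] = 0.18·112.882 + 0.2·0.795918 + 0.34·7.5 + 0.28·20 = 28.6279.
Var(X) = E[X²] − (E[X])² = 28.6279 − 15.6113 = 13.0166.

13.0166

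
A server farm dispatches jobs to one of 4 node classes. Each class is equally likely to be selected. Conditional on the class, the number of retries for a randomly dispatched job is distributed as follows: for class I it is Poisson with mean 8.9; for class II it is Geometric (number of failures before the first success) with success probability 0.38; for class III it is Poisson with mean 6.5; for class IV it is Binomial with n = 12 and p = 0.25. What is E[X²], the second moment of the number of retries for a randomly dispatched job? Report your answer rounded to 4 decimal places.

For each component E[X²] = Var + (mean)², giving I: 88.11; II: 6.95568; III: 48.75; IV: 11.25.
Overall E[X²] = 0.25·88.11 + 0.25·6.95568 + 0.25·48.75 + 0.25·11.25 = 38.7664.

38.7664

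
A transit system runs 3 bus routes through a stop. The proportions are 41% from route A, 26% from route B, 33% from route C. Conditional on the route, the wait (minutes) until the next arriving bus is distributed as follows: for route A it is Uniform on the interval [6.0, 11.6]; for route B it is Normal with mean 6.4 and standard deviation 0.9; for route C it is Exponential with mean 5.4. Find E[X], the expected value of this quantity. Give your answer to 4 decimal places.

Component means — A: 8.8; B: 6.4; C: 5.4.
E[X] = 0.41·8.8 + 0.26·6.4 + 0.33·5.4 = 7.054.

7.0540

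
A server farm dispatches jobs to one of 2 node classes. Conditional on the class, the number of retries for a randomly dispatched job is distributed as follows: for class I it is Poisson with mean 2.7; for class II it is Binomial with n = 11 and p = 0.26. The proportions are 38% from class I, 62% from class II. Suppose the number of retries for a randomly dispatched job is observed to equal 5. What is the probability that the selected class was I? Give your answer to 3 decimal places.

0.353

Likelihoods P(X=5 | ·): I: 0.0803605; II: 0.0901362.
Posterior ∝ prior × likelihood. Numerator for I: 0.38·0.0803605 = 0.030537.
Normalizing constant: 0.38·0.0803605 + 0.62·0.0901362 = 0.0864214.
P(I | observation) = 0.030537 / 0.0864214 = 0.35335.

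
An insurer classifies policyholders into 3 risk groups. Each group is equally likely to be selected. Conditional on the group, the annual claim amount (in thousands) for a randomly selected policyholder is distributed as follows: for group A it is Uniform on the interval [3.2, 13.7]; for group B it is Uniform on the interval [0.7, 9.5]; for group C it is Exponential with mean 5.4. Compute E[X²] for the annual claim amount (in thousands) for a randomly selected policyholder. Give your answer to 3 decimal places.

For each component E[X²] = Var + (mean)², giving A: 80.59; B: 32.4633; C: 58.32.
Overall E[X²] = 0.333333·80.59 + 0.333333·32.4633 + 0.333333·58.32 = 57.1244.

57.124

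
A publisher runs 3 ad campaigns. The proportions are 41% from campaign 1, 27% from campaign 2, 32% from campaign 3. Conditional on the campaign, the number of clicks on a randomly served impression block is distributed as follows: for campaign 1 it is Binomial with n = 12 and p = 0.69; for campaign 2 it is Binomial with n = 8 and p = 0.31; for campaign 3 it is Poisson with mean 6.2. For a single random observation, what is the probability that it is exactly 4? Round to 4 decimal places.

0.0835

Conditional on each campaign, P(X = 4): 1: 0.00956963; 2: 0.146535; 3: 0.124948.
By total probability, P(X = 4) = 0.41·0.00956963 + 0.27·0.146535 + 0.32·0.124948 = 0.0834714.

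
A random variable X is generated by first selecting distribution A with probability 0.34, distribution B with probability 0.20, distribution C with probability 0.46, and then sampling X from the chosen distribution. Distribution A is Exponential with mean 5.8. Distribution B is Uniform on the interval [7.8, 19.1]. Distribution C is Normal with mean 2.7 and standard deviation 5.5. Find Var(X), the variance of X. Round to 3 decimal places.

Per component, A: μ=5.8, E[X²]=67.28; B: μ=13.45, E[X²]=191.543; C: μ=2.7, E[X²]=37.54.
E[X] = 0.34·5.8 + 0.2·13.45 + 0.46·2.7 = 5.904.
E[X²] = 0.34·67.28 + 0.2·191.543 + 0.46·37.54 = 78.4523.
Var(X) = E[X²] − (E[X])² = 78.4523 − 34.8572 = 43.5951.

43.595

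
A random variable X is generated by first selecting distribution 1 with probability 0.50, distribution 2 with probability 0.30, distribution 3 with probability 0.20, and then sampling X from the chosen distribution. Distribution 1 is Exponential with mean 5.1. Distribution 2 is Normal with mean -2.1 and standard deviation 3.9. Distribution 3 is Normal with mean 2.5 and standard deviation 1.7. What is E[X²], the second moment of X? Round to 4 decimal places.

For each component E[X²] = Var + (mean)², giving 1: 52.02; 2: 19.62; 3: 9.14.
Overall E[X²] = 0.5·52.02 + 0.3·19.62 + 0.2·9.14 = 33.724.

33.7240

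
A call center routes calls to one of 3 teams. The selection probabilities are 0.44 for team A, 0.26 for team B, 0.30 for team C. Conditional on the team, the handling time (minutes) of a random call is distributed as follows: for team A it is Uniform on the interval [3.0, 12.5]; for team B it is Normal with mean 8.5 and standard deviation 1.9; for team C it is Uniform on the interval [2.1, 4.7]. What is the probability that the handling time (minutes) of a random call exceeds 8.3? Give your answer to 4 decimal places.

0.3354

Conditional on each team, P(X > 8.3): A: 0.442105; B: 0.541917; C: 0.
By total probability, P(X > 8.3) = 0.44·0.442105 + 0.26·0.541917 + 0.3·0 = 0.335425.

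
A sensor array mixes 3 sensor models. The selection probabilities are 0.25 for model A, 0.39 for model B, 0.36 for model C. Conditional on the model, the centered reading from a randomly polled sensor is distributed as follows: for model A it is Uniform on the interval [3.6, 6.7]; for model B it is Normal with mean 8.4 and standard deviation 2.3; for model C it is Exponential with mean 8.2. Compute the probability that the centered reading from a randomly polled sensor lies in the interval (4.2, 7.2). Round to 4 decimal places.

Conditional on each model, P(4.2 < X < 7.2): A: 0.806452; B: 0.267007; C: 0.183586.
By total probability, P(4.2 < X < 7.2) = 0.25·0.806452 + 0.39·0.267007 + 0.36·0.183586 = 0.371837.

0.3718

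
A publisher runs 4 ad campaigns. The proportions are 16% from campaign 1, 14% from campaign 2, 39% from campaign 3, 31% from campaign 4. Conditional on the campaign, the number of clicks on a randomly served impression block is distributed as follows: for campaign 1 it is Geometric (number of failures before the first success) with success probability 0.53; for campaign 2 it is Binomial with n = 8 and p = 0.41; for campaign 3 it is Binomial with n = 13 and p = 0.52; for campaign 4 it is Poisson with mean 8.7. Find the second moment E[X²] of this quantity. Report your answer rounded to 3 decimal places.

For each component E[X²] = Var + (mean)², giving 1: 2.45959; 2: 12.6936; 3: 48.9424; 4: 84.39.
Overall E[X²] = 0.16·2.45959 + 0.14·12.6936 + 0.39·48.9424 + 0.31·84.39 = 47.4191.

47.419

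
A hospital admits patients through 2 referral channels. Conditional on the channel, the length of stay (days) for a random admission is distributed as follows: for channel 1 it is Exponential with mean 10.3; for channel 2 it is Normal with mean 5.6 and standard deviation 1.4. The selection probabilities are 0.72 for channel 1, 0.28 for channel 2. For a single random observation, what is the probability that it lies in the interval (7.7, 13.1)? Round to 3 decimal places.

0.158

Conditional on each channel, P(7.7 < X < 13.1): 1: 0.1932; 2: 0.0668072.
By total probability, P(7.7 < X < 13.1) = 0.72·0.1932 + 0.28·0.0668072 = 0.15781.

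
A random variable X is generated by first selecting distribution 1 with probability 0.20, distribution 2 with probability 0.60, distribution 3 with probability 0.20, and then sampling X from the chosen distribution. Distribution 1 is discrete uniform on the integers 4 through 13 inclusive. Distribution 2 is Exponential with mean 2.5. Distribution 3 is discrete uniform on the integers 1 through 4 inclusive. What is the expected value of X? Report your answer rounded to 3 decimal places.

Component means — 1: 8.5; 2: 2.5; 3: 2.5.
E[X] = 0.2·8.5 + 0.6·2.5 + 0.2·2.5 = 3.7.

3.700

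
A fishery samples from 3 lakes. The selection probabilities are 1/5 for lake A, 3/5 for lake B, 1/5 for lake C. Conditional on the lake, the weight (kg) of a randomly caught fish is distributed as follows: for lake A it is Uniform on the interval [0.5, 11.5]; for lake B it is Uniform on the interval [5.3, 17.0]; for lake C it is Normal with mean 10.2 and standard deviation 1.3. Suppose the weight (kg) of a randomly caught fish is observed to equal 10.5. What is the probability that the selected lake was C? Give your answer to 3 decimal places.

0.462

Likelihoods f(10.5 | ·): A: 0.0909091; B: 0.0854701; C: 0.298815.
Posterior ∝ prior × likelihood. Numerator for C: 0.2·0.298815 = 0.059763.
Normalizing constant: 0.2·0.0909091 + 0.6·0.0854701 + 0.2·0.298815 = 0.129227.
P(C | observation) = 0.059763 / 0.129227 = 0.462466.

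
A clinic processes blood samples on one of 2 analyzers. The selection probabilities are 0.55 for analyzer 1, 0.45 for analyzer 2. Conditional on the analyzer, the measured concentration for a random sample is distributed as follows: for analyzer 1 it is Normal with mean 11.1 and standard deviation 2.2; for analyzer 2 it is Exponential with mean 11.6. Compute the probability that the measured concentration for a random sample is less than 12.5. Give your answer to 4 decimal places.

0.7026

Conditional on each analyzer, P(X < 12.5): 1: 0.73773; 2: 0.659584.
By total probability, P(X < 12.5) = 0.55·0.73773 + 0.45·0.659584 = 0.702564.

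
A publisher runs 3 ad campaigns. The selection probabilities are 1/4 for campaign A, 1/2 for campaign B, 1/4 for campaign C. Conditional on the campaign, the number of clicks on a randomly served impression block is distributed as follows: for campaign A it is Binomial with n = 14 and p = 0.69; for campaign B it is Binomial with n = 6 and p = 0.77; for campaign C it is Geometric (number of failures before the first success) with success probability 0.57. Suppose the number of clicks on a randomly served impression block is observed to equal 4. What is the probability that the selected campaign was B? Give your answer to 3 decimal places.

0.963

Likelihoods P(X=4 | ·): A: 0.00185972; B: 0.278939; C: 0.0194872.
Posterior ∝ prior × likelihood. Numerator for B: 0.5·0.278939 = 0.13947.
Normalizing constant: 0.25·0.00185972 + 0.5·0.278939 + 0.25·0.0194872 = 0.144806.
P(B | observation) = 0.13947 / 0.144806 = 0.963146.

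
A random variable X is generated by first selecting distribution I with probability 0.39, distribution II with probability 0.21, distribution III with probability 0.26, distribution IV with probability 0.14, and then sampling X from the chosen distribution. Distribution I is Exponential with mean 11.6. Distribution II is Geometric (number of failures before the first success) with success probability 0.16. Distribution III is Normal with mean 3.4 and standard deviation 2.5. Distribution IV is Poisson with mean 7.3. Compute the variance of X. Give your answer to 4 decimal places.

Per component, I: μ=11.6, E[X²]=269.12; II: μ=5.25, E[X²]=60.375; III: μ=3.4, E[X²]=17.81; IV: μ=7.3, E[X²]=60.59.
E[X] = 0.39·11.6 + 0.21·5.25 + 0.26·3.4 + 0.14·7.3 = 7.5325.
E[X²] = 0.39·269.12 + 0.21·60.375 + 0.26·17.81 + 0.14·60.59 = 130.749.
Var(X) = E[X²] − (E[X])² = 130.749 − 56.7386 = 74.0102.

74.0102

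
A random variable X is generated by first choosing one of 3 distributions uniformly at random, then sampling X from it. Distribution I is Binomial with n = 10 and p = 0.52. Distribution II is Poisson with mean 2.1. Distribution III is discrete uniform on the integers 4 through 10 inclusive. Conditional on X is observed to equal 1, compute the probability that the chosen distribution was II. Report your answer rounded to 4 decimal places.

0.9734

Likelihoods P(X=1 | ·): I: 0.00703355; II: 0.257158; III: 0.
Posterior ∝ prior × likelihood. Numerator for II: 0.333333·0.257158 = 0.0857195.
Normalizing constant: 0.333333·0.00703355 + 0.333333·0.257158 + 0.333333·0 = 0.088064.
P(II | observation) = 0.0857195 / 0.088064 = 0.973377.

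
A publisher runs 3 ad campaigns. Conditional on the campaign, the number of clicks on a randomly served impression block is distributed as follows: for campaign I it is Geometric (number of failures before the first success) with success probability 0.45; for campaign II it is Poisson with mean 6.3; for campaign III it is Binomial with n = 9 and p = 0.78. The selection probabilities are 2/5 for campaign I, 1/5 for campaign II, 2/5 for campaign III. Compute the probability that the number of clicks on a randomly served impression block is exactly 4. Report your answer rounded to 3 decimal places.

Conditional on each campaign, P(X = 4): I: 0.0411778; II: 0.12053; III: 0.024036.
By total probability, P(X = 4) = 0.4·0.0411778 + 0.2·0.12053 + 0.4·0.024036 = 0.0501916.

0.050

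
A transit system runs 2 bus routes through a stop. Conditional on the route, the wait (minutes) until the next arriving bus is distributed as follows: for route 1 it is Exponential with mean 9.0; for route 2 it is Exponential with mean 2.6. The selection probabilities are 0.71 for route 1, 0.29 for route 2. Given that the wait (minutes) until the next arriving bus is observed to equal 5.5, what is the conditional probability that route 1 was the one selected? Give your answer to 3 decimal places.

Likelihoods f(5.5 | ·): 1: 0.0603053; 2: 0.0463796.
Posterior ∝ prior × likelihood. Numerator for 1: 0.71·0.0603053 = 0.0428167.
Normalizing constant: 0.71·0.0603053 + 0.29·0.0463796 = 0.0562668.
P(1 | observation) = 0.0428167 / 0.0562668 = 0.760959.

0.761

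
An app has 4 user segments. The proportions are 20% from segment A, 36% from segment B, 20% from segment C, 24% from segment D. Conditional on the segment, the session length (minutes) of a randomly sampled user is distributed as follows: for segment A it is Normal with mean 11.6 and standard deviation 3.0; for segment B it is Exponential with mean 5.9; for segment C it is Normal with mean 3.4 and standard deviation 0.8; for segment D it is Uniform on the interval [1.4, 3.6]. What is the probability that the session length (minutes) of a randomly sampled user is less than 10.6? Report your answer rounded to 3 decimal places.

0.814

Conditional on each segment, P(X < 10.6): A: 0.369441; B: 0.83414; C: 1; D: 1.
By total probability, P(X < 10.6) = 0.2·0.369441 + 0.36·0.83414 + 0.2·1 + 0.24·1 = 0.814179.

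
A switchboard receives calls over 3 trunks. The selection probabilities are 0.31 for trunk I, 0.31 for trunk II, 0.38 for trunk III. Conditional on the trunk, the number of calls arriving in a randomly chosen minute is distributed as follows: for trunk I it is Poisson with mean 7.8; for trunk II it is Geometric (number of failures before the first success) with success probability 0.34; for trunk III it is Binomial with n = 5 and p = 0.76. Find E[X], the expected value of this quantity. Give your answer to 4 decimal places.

4.4638

Component means — I: 7.8; II: 1.94118; III: 3.8.
E[X] = 0.31·7.8 + 0.31·1.94118 + 0.38·3.8 = 4.46376.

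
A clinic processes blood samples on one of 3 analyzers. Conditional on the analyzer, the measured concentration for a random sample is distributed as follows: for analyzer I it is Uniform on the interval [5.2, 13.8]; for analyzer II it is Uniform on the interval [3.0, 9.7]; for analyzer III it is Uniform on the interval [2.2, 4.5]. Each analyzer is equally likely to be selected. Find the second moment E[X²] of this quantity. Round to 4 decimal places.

50.7133

For each component E[X²] = Var + (mean)², giving I: 96.4133; II: 44.0633; III: 11.6633.
Overall E[X²] = 0.333333·96.4133 + 0.333333·44.0633 + 0.333333·11.6633 = 50.7133.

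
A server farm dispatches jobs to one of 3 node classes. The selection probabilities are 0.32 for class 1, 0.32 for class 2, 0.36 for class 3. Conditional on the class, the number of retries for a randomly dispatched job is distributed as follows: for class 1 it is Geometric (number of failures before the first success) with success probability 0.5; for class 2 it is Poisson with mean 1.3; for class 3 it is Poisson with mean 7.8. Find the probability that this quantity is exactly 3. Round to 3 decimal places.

Conditional on each class, P(X = 3): 1: 0.0625; 2: 0.0997921; 3: 0.0324068.
By total probability, P(X = 3) = 0.32·0.0625 + 0.32·0.0997921 + 0.36·0.0324068 = 0.0635999.

0.064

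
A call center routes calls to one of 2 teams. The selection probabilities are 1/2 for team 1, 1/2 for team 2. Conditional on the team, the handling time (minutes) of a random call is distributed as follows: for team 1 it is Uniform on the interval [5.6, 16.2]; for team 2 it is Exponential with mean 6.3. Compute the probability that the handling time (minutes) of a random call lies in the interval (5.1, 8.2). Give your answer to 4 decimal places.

0.2091

Conditional on each team, P(5.1 < X < 8.2): 1: 0.245283; 2: 0.17297.
By total probability, P(5.1 < X < 8.2) = 0.5·0.245283 + 0.5·0.17297 = 0.209127.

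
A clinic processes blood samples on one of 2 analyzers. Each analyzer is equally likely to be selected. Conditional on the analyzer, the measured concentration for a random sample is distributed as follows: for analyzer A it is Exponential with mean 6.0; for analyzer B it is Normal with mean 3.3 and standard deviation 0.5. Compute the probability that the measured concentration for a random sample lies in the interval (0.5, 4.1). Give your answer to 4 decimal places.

Conditional on each analyzer, P(0.5 < X < 4.1): A: 0.415113; B: 0.945201.
By total probability, P(0.5 < X < 4.1) = 0.5·0.415113 + 0.5·0.945201 = 0.680157.

0.6802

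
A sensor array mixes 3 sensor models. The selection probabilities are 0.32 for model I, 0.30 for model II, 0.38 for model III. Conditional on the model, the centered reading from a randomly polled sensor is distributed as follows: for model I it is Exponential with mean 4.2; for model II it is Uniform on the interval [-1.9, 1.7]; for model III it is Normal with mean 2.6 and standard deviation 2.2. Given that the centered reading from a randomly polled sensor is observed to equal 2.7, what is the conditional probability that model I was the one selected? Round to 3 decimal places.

Likelihoods f(2.7 | ·): I: 0.125188; II: 0; III: 0.18115.
Posterior ∝ prior × likelihood. Numerator for I: 0.32·0.125188 = 0.04006.
Normalizing constant: 0.32·0.125188 + 0.3·0 + 0.38·0.18115 = 0.108897.
P(I | observation) = 0.04006 / 0.108897 = 0.367871.

0.368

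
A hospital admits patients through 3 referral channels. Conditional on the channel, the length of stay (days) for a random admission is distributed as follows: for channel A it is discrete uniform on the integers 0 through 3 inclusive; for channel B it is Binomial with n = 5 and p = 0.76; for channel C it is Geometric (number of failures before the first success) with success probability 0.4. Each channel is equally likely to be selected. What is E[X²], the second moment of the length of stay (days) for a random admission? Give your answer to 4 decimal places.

8.2840

For each component E[X²] = Var + (mean)², giving A: 3.5; B: 15.352; C: 6.
Overall E[X²] = 0.333333·3.5 + 0.333333·15.352 + 0.333333·6 = 8.284.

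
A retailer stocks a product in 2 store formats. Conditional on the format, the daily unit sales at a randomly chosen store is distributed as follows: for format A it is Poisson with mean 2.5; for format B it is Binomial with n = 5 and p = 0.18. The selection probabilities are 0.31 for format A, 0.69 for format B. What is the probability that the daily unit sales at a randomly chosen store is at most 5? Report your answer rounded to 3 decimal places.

0.987

Conditional on each format, P(X ≤ 5): A: 0.957979; B: 1.
By total probability, P(X ≤ 5) = 0.31·0.957979 + 0.69·1 = 0.986973.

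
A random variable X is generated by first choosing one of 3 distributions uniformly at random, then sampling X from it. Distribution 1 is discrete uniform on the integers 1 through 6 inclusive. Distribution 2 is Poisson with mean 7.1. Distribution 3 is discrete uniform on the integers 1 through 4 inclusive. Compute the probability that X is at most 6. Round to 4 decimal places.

0.8116

Conditional on each component, P(X ≤ 6): 1: 1; 2: 0.43492; 3: 1.
By total probability, P(X ≤ 6) = 0.333333·1 + 0.333333·0.43492 + 0.333333·1 = 0.81164.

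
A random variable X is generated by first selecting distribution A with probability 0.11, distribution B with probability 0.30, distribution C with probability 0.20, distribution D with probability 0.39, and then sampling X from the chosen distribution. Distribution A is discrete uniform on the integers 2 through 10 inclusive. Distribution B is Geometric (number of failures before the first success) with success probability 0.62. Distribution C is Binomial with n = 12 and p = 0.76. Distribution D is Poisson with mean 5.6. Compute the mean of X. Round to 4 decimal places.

Component means — A: 6; B: 0.612903; C: 9.12; D: 5.6.
E[X] = 0.11·6 + 0.3·0.612903 + 0.2·9.12 + 0.39·5.6 = 4.85187.

4.8519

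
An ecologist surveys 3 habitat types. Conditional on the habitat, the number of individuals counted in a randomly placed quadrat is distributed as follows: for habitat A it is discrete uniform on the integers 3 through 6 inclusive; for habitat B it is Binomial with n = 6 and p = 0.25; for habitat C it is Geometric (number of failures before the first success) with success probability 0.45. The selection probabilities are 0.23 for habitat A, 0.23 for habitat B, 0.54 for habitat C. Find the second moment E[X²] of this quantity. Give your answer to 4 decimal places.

7.9946

For each component E[X²] = Var + (mean)², giving A: 21.5; B: 3.375; C: 4.20988.
Overall E[X²] = 0.23·21.5 + 0.23·3.375 + 0.54·4.20988 = 7.99458.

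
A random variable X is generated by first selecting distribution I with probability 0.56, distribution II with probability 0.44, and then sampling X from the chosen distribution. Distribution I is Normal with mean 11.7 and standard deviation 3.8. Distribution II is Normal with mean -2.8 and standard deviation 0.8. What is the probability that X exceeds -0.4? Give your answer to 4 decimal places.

Conditional on each component, P(X > -0.4): I: 0.999274; II: 0.0013499.
By total probability, P(X > -0.4) = 0.56·0.999274 + 0.44·0.0013499 = 0.560188.

0.5602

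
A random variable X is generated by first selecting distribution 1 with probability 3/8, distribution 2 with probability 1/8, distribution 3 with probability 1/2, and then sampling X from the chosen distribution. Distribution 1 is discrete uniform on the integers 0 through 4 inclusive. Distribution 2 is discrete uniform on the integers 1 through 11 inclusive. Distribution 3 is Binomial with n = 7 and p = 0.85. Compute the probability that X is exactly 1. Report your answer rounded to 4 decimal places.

Conditional on each component, P(X = 1): 1: 0.2; 2: 0.0909091; 3: 6.77742e-05.
By total probability, P(X = 1) = 0.375·0.2 + 0.125·0.0909091 + 0.5·6.77742e-05 = 0.0863975.

0.0864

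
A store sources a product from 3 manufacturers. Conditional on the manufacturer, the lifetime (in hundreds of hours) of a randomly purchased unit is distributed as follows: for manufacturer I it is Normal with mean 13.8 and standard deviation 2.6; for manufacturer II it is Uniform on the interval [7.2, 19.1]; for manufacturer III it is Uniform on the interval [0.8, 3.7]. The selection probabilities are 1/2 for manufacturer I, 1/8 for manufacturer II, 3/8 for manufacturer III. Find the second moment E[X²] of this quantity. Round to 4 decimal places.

123.8517

For each component E[X²] = Var + (mean)², giving I: 197.2; II: 184.723; III: 5.76333.
Overall E[X²] = 0.5·197.2 + 0.125·184.723 + 0.375·5.76333 = 123.852.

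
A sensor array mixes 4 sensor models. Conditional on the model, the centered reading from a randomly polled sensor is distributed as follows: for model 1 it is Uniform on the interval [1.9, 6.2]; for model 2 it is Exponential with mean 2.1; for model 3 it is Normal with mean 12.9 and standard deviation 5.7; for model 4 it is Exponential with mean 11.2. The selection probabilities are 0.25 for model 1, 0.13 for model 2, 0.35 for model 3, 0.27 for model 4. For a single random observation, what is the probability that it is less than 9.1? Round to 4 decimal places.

Conditional on each model, P(X < 9.1): 1: 1; 2: 0.986876; 3: 0.252493; 4: 0.556253.
By total probability, P(X < 9.1) = 0.25·1 + 0.13·0.986876 + 0.35·0.252493 + 0.27·0.556253 = 0.616855.

0.6169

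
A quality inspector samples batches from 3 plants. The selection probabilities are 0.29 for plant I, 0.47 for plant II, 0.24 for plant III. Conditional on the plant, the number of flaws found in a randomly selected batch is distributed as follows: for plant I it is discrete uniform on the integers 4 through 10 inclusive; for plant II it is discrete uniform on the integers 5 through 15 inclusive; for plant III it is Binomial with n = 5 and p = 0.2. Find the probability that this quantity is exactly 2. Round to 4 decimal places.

0.0492

Conditional on each plant, P(X = 2): I: 0; II: 0; III: 0.2048.
By total probability, P(X = 2) = 0.29·0 + 0.47·0 + 0.24·0.2048 = 0.049152.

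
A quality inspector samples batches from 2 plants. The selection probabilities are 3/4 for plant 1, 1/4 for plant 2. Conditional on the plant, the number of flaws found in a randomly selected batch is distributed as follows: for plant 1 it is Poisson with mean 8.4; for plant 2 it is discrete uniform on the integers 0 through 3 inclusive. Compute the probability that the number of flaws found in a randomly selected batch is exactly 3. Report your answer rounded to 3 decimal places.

Conditional on each plant, P(X = 3): 1: 0.0222133; 2: 0.25.
By total probability, P(X = 3) = 0.75·0.0222133 + 0.25·0.25 = 0.07916.

0.079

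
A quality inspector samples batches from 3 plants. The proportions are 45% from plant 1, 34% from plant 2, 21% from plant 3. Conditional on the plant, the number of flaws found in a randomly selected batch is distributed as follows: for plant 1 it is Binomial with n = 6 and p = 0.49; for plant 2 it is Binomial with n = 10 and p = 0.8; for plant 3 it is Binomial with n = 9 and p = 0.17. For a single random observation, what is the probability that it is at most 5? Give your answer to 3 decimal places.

0.665

Conditional on each plant, P(X ≤ 5): 1: 0.986159; 2: 0.0327935; 3: 0.998734.
By total probability, P(X ≤ 5) = 0.45·0.986159 + 0.34·0.0327935 + 0.21·0.998734 = 0.664655.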